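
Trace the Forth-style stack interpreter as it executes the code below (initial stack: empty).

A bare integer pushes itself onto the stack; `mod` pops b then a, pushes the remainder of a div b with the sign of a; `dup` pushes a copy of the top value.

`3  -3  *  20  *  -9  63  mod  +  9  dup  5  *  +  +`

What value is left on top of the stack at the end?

3   → [3]
-3  → [3, -3]
*   → [-9]
20  → [-9, 20]
*   → [-180]
-9  → [-180, -9]
63  → [-180, -9, 63]
mod → [-180, -9]
+   → [-189]
9   → [-189, 9]
dup → [-189, 9, 9]
5   → [-189, 9, 9, 5]
*   → [-189, 9, 45]
+   → [-189, 54]
+   → [-135]

-135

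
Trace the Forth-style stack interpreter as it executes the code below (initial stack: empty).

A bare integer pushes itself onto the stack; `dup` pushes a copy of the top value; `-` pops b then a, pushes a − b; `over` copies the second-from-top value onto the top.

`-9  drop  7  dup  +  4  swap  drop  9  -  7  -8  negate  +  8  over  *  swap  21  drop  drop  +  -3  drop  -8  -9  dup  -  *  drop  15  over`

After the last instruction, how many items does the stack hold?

3

-9     : [-9]
drop   : []
7      : [7]
dup    : [7, 7]
+      : [14]
4      : [14, 4]
swap   : [4, 14]
drop   : [4]
9      : [4, 9]
-      : [-5]
7      : [-5, 7]
-8     : [-5, 7, -8]
negate : [-5, 7, 8]
+      : [-5, 15]
8      : [-5, 15, 8]
over   : [-5, 15, 8, 15]
*      : [-5, 15, 120]
swap   : [-5, 120, 15]
21     : [-5, 120, 15, 21]
drop   : [-5, 120, 15]
drop   : [-5, 120]
+      : [115]
-3     : [115, -3]
drop   : [115]
-8     : [115, -8]
-9     : [115, -8, -9]
dup    : [115, -8, -9, -9]
-      : [115, -8, 0]
*      : [115, 0]
drop   : [115]
15     : [115, 15]
over   : [115, 15, 115]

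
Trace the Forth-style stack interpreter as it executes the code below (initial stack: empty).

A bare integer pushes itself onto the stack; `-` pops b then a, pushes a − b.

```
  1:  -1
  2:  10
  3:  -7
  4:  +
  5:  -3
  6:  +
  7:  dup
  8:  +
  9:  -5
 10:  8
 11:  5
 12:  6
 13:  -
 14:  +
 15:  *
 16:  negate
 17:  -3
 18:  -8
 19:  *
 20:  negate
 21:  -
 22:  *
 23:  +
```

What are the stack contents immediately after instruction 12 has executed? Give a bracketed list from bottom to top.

-1   [-1]
10   [-1, 10]
-7   [-1, 10, -7]
+    [-1, 3]
-3   [-1, 3, -3]
+    [-1, 0]
dup  [-1, 0, 0]
+    [-1, 0]
-5   [-1, 0, -5]
8    [-1, 0, -5, 8]
5    [-1, 0, -5, 8, 5]
6    [-1, 0, -5, 8, 5, 6]

[-1, 0, -5, 8, 5, 6]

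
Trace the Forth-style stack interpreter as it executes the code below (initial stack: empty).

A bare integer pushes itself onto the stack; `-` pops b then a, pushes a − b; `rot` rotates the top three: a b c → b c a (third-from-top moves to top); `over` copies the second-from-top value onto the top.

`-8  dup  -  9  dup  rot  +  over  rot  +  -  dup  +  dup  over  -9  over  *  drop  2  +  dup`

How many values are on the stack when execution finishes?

4

-8    [-8]
dup   [-8, -8]
-     [0]
9     [0, 9]
dup   [0, 9, 9]
rot   [9, 9, 0]
+     [9, 9]
over  [9, 9, 9]
rot   [9, 9, 9]
+     [9, 18]
-     [-9]
dup   [-9, -9]
+     [-18]
dup   [-18, -18]
over  [-18, -18, -18]
-9    [-18, -18, -18, -9]
over  [-18, -18, -18, -9, -18]
*     [-18, -18, -18, 162]
drop  [-18, -18, -18]
2     [-18, -18, -18, 2]
+     [-18, -18, -16]
dup   [-18, -18, -16, -16]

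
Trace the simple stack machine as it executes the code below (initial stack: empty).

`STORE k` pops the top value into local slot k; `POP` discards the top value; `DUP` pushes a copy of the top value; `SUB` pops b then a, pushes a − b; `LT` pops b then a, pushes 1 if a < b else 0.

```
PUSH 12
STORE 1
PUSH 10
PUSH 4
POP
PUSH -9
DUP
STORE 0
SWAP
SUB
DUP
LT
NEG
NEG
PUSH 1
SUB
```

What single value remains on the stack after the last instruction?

PUSH 12  [12]
STORE 1  []
PUSH 10  [10]
PUSH 4   [10, 4]
POP      [10]
PUSH -9  [10, -9]
DUP      [10, -9, -9]
STORE 0  [10, -9]
SWAP     [-9, 10]
SUB      [-19]
DUP      [-19, -19]
LT       [0]
NEG      [0]
NEG      [0]
PUSH 1   [0, 1]
SUB      [-1]

-1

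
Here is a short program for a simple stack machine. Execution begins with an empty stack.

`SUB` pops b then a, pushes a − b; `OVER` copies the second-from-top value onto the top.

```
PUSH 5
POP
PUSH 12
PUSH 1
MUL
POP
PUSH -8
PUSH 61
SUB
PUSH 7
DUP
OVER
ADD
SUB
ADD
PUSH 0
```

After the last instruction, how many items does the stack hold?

2

PUSH 5  -> 5
POP     -> (empty)
PUSH 12 -> 12
PUSH 1  -> 12 1
MUL     -> 12
POP     -> (empty)
PUSH -8 -> -8
PUSH 61 -> -8 61
SUB     -> -69
PUSH 7  -> -69 7
DUP     -> -69 7 7
OVER    -> -69 7 7 7
ADD     -> -69 7 14
SUB     -> -69 -7
ADD     -> -76
PUSH 0  -> -76 0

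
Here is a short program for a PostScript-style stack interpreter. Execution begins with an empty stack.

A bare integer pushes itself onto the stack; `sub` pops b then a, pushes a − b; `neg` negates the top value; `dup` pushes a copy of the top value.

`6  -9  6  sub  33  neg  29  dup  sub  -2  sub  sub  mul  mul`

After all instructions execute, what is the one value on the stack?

6   → [6]
-9  → [6, -9]
6   → [6, -9, 6]
sub → [6, -15]
33  → [6, -15, 33]
neg → [6, -15, -33]
29  → [6, -15, -33, 29]
dup → [6, -15, -33, 29, 29]
sub → [6, -15, -33, 0]
-2  → [6, -15, -33, 0, -2]
sub → [6, -15, -33, 2]
sub → [6, -15, -35]
mul → [6, 525]
mul → [3150]

3150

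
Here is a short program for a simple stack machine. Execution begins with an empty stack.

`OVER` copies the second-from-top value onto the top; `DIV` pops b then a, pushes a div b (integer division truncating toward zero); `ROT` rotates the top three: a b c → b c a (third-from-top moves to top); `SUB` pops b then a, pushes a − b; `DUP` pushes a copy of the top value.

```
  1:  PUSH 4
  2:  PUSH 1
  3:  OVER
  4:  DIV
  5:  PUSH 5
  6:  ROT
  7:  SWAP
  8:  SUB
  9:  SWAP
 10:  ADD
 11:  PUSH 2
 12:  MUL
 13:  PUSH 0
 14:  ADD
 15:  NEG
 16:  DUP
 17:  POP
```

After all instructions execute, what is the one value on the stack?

PUSH 4 → [4]
PUSH 1 → [4, 1]
OVER   → [4, 1, 4]
DIV    → [4, 0]
PUSH 5 → [4, 0, 5]
ROT    → [0, 5, 4]
SWAP   → [0, 4, 5]
SUB    → [0, -1]
SWAP   → [-1, 0]
ADD    → [-1]
PUSH 2 → [-1, 2]
MUL    → [-2]
PUSH 0 → [-2, 0]
ADD    → [-2]
NEG    → [2]
DUP    → [2, 2]
POP    → [2]

2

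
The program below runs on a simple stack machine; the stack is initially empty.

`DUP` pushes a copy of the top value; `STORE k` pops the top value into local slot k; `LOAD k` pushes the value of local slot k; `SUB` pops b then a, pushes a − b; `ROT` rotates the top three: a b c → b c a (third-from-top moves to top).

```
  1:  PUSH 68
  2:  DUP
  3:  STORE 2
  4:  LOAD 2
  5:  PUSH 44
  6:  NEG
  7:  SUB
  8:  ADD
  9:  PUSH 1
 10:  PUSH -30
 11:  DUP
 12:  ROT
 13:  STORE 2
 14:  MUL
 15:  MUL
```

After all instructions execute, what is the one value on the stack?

PUSH 68  → [68]
DUP      → [68, 68]
STORE 2  → [68]
LOAD 2   → [68, 68]
PUSH 44  → [68, 68, 44]
NEG      → [68, 68, -44]
SUB      → [68, 112]
ADD      → [180]
PUSH 1   → [180, 1]
PUSH -30 → [180, 1, -30]
DUP      → [180, 1, -30, -30]
ROT      → [180, -30, -30, 1]
STORE 2  → [180, -30, -30]
MUL      → [180, 900]
MUL      → [162000]

162000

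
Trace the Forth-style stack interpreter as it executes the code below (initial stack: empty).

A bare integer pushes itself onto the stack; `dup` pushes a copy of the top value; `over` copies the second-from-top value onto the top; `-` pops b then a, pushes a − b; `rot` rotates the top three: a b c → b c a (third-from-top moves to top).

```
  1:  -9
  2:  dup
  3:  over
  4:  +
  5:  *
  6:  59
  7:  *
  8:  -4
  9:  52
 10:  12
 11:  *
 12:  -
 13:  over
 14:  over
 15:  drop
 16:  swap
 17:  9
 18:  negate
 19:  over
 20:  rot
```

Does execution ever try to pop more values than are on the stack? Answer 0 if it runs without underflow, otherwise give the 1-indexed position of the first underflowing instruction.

-9     → -9
dup    → -9 -9
over   → -9 -9 -9
+      → -9 -18
*      → 162
59     → 162 59
*      → 9558
-4     → 9558 -4
52     → 9558 -4 52
12     → 9558 -4 52 12
*      → 9558 -4 624
-      → 9558 -628
over   → 9558 -628 9558
over   → 9558 -628 9558 -628
drop   → 9558 -628 9558
swap   → 9558 9558 -628
9      → 9558 9558 -628 9
negate → 9558 9558 -628 -9
over   → 9558 9558 -628 -9 -628
rot    → 9558 9558 -9 -628 -628

0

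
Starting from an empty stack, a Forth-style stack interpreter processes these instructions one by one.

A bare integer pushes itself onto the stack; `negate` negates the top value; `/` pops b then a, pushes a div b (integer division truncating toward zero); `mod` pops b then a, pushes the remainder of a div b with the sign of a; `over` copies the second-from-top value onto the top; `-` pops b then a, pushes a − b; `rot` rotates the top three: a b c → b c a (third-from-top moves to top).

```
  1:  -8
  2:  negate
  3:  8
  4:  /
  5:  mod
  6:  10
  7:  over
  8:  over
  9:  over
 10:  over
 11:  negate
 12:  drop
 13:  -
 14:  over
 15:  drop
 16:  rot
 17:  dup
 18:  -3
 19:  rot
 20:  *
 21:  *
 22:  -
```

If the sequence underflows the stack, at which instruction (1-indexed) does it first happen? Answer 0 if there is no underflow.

5

-8     → [-8]
negate → [8]
8      → [8, 8]
/      → [1]
mod  — needs 2 operands, stack has 1 → underflow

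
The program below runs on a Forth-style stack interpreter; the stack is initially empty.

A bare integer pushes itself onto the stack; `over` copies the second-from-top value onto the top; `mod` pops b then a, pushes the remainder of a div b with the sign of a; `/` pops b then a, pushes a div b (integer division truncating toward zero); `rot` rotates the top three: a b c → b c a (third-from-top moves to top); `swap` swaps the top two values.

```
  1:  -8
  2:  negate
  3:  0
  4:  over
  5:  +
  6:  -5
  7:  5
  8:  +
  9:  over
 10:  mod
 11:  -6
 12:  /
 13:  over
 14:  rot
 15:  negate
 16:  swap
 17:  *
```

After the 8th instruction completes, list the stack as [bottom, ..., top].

[8, 8, 0]

-8      -8
negate  8
0       8 0
over    8 0 8
+       8 8
-5      8 8 -5
5       8 8 -5 5
+       8 8 0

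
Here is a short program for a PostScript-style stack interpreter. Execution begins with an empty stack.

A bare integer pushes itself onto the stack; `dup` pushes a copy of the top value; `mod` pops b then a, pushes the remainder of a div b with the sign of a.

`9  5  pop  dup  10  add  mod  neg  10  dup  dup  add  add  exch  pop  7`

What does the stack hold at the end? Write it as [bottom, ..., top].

[30, 7]

9    : [9]
5    : [9, 5]
pop  : [9]
dup  : [9, 9]
10   : [9, 9, 10]
add  : [9, 19]
mod  : [9]
neg  : [-9]
10   : [-9, 10]
dup  : [-9, 10, 10]
dup  : [-9, 10, 10, 10]
add  : [-9, 10, 20]
add  : [-9, 30]
exch : [30, -9]
pop  : [30]
7    : [30, 7]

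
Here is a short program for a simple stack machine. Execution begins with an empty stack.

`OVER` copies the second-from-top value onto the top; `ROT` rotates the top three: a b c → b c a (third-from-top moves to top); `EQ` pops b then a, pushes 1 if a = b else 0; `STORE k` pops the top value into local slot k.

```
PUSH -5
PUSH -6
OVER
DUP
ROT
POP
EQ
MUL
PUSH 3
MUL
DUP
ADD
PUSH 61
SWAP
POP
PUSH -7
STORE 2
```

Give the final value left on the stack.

PUSH -5  -5
PUSH -6  -5 -6
OVER     -5 -6 -5
DUP      -5 -6 -5 -5
ROT      -5 -5 -5 -6
POP      -5 -5 -5
EQ       -5 1
MUL      -5
PUSH 3   -5 3
MUL      -15
DUP      -15 -15
ADD      -30
PUSH 61  -30 61
SWAP     61 -30
POP      61
PUSH -7  61 -7
STORE 2  61

61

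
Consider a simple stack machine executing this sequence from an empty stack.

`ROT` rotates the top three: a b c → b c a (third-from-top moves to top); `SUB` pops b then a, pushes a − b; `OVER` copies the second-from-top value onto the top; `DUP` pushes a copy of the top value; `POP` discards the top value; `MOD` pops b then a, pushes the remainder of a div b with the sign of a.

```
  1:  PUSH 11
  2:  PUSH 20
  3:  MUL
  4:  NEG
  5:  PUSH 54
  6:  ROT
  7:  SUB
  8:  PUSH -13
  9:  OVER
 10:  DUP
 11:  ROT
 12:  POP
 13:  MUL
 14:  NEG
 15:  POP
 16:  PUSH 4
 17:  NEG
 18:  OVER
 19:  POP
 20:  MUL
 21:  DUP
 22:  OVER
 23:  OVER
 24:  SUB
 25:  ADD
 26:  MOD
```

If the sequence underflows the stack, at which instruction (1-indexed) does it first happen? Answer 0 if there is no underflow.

PUSH 11 : 11
PUSH 20 : 11 20
MUL     : 220
NEG     : -220
PUSH 54 : -220 54
ROT  — needs 3 operands, stack has 2 → underflow

6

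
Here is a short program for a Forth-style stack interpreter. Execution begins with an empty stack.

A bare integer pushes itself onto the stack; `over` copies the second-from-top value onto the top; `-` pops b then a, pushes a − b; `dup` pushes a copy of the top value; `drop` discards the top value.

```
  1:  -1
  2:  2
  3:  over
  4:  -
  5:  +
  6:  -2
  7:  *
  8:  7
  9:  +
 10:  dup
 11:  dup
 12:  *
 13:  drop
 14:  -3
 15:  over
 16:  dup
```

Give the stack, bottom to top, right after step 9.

-1   → [-1]
2    → [-1, 2]
over → [-1, 2, -1]
-    → [-1, 3]
+    → [2]
-2   → [2, -2]
*    → [-4]
7    → [-4, 7]
+    → [3]

[3]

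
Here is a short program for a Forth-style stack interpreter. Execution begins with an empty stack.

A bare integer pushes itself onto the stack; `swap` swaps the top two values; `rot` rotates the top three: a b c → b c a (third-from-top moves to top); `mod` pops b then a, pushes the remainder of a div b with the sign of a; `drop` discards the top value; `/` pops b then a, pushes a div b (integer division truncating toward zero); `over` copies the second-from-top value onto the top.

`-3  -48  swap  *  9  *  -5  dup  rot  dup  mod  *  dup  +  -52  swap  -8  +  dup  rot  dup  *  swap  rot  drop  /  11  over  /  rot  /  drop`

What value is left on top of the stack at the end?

-338

-3   -> -3
-48  -> -3 -48
swap -> -48 -3
*    -> 144
9    -> 144 9
*    -> 1296
-5   -> 1296 -5
dup  -> 1296 -5 -5
rot  -> -5 -5 1296
dup  -> -5 -5 1296 1296
mod  -> -5 -5 0
*    -> -5 0
dup  -> -5 0 0
+    -> -5 0
-52  -> -5 0 -52
swap -> -5 -52 0
-8   -> -5 -52 0 -8
+    -> -5 -52 -8
dup  -> -5 -52 -8 -8
rot  -> -5 -8 -8 -52
dup  -> -5 -8 -8 -52 -52
*    -> -5 -8 -8 2704
swap -> -5 -8 2704 -8
rot  -> -5 2704 -8 -8
drop -> -5 2704 -8
/    -> -5 -338
11   -> -5 -338 11
over -> -5 -338 11 -338
/    -> -5 -338 0
rot  -> -338 0 -5
/    -> -338 0
drop -> -338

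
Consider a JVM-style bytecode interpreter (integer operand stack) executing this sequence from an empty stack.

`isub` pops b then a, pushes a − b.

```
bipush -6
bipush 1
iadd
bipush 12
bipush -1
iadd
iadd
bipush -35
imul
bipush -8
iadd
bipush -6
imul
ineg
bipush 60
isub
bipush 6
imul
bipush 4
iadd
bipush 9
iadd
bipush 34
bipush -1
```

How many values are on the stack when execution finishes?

3

bipush -6   -6
bipush 1    -6 1
iadd        -5
bipush 12   -5 12
bipush -1   -5 12 -1
iadd        -5 11
iadd        6
bipush -35  6 -35
imul        -210
bipush -8   -210 -8
iadd        -218
bipush -6   -218 -6
imul        1308
ineg        -1308
bipush 60   -1308 60
isub        -1368
bipush 6    -1368 6
imul        -8208
bipush 4    -8208 4
iadd        -8204
bipush 9    -8204 9
iadd        -8195
bipush 34   -8195 34
bipush -1   -8195 34 -1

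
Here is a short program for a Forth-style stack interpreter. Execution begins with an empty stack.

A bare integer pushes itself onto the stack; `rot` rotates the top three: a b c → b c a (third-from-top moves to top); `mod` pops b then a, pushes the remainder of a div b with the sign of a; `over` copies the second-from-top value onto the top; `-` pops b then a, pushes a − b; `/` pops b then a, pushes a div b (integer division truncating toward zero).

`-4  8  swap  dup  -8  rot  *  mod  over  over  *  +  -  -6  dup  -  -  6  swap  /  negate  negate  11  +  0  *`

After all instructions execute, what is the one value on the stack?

0

-4     : [-4]
8      : [-4, 8]
swap   : [8, -4]
dup    : [8, -4, -4]
-8     : [8, -4, -4, -8]
rot    : [8, -4, -8, -4]
*      : [8, -4, 32]
mod    : [8, -4]
over   : [8, -4, 8]
over   : [8, -4, 8, -4]
*      : [8, -4, -32]
+      : [8, -36]
-      : [44]
-6     : [44, -6]
dup    : [44, -6, -6]
-      : [44, 0]
-      : [44]
6      : [44, 6]
swap   : [6, 44]
/      : [0]
negate : [0]
negate : [0]
11     : [0, 11]
+      : [11]
0      : [11, 0]
*      : [0]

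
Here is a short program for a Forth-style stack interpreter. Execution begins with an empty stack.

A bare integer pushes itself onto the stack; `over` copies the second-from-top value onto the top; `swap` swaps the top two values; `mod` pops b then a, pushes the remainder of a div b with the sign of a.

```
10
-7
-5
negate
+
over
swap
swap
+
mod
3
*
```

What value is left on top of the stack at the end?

10     : [10]
-7     : [10, -7]
-5     : [10, -7, -5]
negate : [10, -7, 5]
+      : [10, -2]
over   : [10, -2, 10]
swap   : [10, 10, -2]
swap   : [10, -2, 10]
+      : [10, 8]
mod    : [2]
3      : [2, 3]
*      : [6]

6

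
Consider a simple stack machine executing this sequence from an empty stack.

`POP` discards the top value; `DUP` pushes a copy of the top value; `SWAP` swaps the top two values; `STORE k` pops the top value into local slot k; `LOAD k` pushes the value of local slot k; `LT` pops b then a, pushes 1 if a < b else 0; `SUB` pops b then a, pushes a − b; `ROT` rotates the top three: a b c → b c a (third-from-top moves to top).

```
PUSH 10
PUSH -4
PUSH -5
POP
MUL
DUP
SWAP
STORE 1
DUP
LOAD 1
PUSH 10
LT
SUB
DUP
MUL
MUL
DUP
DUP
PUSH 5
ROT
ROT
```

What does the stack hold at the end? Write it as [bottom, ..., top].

PUSH 10 → 10
PUSH -4 → 10 -4
PUSH -5 → 10 -4 -5
POP     → 10 -4
MUL     → -40
DUP     → -40 -40
SWAP    → -40 -40
STORE 1 → -40
DUP     → -40 -40
LOAD 1  → -40 -40 -40
PUSH 10 → -40 -40 -40 10
LT      → -40 -40 1
SUB     → -40 -41
DUP     → -40 -41 -41
MUL     → -40 1681
MUL     → -67240
DUP     → -67240 -67240
DUP     → -67240 -67240 -67240
PUSH 5  → -67240 -67240 -67240 5
ROT     → -67240 -67240 5 -67240
ROT     → -67240 5 -67240 -67240

[-67240, 5, -67240, -67240]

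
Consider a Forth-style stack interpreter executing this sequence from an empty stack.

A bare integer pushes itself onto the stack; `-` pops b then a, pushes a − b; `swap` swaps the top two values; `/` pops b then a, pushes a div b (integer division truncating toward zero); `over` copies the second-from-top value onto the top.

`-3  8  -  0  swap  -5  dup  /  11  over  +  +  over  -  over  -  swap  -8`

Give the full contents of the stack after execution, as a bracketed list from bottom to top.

-3   -> [-3]
8    -> [-3, 8]
-    -> [-11]
0    -> [-11, 0]
swap -> [0, -11]
-5   -> [0, -11, -5]
dup  -> [0, -11, -5, -5]
/    -> [0, -11, 1]
11   -> [0, -11, 1, 11]
over -> [0, -11, 1, 11, 1]
+    -> [0, -11, 1, 12]
+    -> [0, -11, 13]
over -> [0, -11, 13, -11]
-    -> [0, -11, 24]
over -> [0, -11, 24, -11]
-    -> [0, -11, 35]
swap -> [0, 35, -11]
-8   -> [0, 35, -11, -8]

[0, 35, -11, -8]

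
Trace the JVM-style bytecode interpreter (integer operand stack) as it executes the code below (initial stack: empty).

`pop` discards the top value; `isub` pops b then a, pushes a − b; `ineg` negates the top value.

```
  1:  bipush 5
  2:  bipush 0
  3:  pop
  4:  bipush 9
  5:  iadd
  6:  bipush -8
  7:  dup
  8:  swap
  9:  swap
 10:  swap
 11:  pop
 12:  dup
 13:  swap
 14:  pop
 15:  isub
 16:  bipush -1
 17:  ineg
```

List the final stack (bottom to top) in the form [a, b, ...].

[22, 1]

bipush 5   [5]
bipush 0   [5, 0]
pop        [5]
bipush 9   [5, 9]
iadd       [14]
bipush -8  [14, -8]
dup        [14, -8, -8]
swap       [14, -8, -8]
swap       [14, -8, -8]
swap       [14, -8, -8]
pop        [14, -8]
dup        [14, -8, -8]
swap       [14, -8, -8]
pop        [14, -8]
isub       [22]
bipush -1  [22, -1]
ineg       [22, 1]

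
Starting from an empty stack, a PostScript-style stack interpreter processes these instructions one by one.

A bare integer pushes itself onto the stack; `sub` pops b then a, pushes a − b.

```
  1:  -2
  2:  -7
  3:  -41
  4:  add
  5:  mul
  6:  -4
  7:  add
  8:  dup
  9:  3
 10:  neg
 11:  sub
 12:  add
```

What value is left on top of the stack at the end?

-2  -> -2
-7  -> -2 -7
-41 -> -2 -7 -41
add -> -2 -48
mul -> 96
-4  -> 96 -4
add -> 92
dup -> 92 92
3   -> 92 92 3
neg -> 92 92 -3
sub -> 92 95
add -> 187

187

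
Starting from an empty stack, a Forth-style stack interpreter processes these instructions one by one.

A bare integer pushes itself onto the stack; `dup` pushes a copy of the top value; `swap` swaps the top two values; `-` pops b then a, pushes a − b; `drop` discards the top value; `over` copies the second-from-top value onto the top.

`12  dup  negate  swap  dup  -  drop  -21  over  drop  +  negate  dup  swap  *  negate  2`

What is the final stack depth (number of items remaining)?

12     : [12]
dup    : [12, 12]
negate : [12, -12]
swap   : [-12, 12]
dup    : [-12, 12, 12]
-      : [-12, 0]
drop   : [-12]
-21    : [-12, -21]
over   : [-12, -21, -12]
drop   : [-12, -21]
+      : [-33]
negate : [33]
dup    : [33, 33]
swap   : [33, 33]
*      : [1089]
negate : [-1089]
2      : [-1089, 2]

2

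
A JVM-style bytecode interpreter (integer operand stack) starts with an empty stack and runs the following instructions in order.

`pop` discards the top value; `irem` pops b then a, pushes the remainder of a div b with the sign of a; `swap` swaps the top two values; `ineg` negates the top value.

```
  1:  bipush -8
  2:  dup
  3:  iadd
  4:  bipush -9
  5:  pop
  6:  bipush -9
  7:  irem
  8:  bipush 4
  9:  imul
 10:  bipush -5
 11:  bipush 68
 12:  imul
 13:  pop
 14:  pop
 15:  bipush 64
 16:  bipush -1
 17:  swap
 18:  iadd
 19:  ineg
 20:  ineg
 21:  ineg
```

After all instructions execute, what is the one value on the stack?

-63

bipush -8  [-8]
dup        [-8, -8]
iadd       [-16]
bipush -9  [-16, -9]
pop        [-16]
bipush -9  [-16, -9]
irem       [-7]
bipush 4   [-7, 4]
imul       [-28]
bipush -5  [-28, -5]
bipush 68  [-28, -5, 68]
imul       [-28, -340]
pop        [-28]
pop        []
bipush 64  [64]
bipush -1  [64, -1]
swap       [-1, 64]
iadd       [63]
ineg       [-63]
ineg       [63]
ineg       [-63]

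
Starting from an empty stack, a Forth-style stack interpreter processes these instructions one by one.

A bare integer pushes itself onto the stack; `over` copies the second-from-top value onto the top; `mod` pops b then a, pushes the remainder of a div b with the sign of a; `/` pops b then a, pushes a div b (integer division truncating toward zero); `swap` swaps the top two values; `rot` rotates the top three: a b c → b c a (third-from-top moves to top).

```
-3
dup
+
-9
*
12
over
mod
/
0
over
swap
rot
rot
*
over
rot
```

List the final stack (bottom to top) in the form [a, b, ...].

[16, 0, 0]

-3    -3
dup   -3 -3
+     -6
-9    -6 -9
*     54
12    54 12
over  54 12 54
mod   54 12
/     4
0     4 0
over  4 0 4
swap  4 4 0
rot   4 0 4
rot   0 4 4
*     0 16
over  0 16 0
rot   16 0 0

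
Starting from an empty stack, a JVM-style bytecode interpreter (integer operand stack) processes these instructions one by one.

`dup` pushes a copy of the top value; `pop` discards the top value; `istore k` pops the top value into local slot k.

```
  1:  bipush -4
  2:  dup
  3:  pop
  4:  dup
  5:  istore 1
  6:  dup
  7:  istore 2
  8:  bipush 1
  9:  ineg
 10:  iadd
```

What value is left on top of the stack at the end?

-5

bipush -4 -> [-4]
dup       -> [-4, -4]
pop       -> [-4]
dup       -> [-4, -4]
istore 1  -> [-4]
dup       -> [-4, -4]
istore 2  -> [-4]
bipush 1  -> [-4, 1]
ineg      -> [-4, -1]
iadd      -> [-5]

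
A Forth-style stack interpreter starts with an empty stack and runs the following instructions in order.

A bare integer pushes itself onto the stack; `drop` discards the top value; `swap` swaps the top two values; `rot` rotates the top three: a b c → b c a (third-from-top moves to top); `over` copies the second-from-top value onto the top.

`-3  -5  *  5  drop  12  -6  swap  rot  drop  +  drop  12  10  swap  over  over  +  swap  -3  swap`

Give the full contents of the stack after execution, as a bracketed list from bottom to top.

[10, 22, -3, 12]

-3   : [-3]
-5   : [-3, -5]
*    : [15]
5    : [15, 5]
drop : [15]
12   : [15, 12]
-6   : [15, 12, -6]
swap : [15, -6, 12]
rot  : [-6, 12, 15]
drop : [-6, 12]
+    : [6]
drop : []
12   : [12]
10   : [12, 10]
swap : [10, 12]
over : [10, 12, 10]
over : [10, 12, 10, 12]
+    : [10, 12, 22]
swap : [10, 22, 12]
-3   : [10, 22, 12, -3]
swap : [10, 22, -3, 12]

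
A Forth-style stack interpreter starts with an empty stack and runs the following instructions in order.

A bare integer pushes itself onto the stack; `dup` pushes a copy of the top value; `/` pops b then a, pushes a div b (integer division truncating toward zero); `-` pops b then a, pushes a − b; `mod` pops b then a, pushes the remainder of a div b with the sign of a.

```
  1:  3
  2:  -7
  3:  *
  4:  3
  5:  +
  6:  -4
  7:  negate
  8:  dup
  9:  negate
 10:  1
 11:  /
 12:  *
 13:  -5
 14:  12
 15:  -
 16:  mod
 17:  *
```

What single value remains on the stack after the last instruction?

3       [3]
-7      [3, -7]
*       [-21]
3       [-21, 3]
+       [-18]
-4      [-18, -4]
negate  [-18, 4]
dup     [-18, 4, 4]
negate  [-18, 4, -4]
1       [-18, 4, -4, 1]
/       [-18, 4, -4]
*       [-18, -16]
-5      [-18, -16, -5]
12      [-18, -16, -5, 12]
-       [-18, -16, -17]
mod     [-18, -16]
*       [288]

288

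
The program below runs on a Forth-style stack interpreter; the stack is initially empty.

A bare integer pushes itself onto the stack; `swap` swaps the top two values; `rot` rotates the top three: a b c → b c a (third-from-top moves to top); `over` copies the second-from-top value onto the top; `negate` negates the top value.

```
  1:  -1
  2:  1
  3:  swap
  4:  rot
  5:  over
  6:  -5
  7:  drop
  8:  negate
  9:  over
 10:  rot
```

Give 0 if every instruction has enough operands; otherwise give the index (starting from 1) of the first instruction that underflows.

-1   → -1
1    → -1 1
swap → 1 -1
rot  — needs 3 operands, stack has 2 → underflow

4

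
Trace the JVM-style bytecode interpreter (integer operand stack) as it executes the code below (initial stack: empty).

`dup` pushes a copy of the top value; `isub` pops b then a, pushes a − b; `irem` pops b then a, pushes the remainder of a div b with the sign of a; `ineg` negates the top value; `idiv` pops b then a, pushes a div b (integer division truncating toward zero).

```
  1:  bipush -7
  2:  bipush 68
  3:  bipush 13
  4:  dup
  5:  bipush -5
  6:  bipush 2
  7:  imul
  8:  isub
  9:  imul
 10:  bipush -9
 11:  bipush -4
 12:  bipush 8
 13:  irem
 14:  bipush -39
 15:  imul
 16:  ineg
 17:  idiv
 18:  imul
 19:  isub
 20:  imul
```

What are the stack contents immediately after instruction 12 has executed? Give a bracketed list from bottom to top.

[-7, 68, 299, -9, -4, 8]

bipush -7 -> [-7]
bipush 68 -> [-7, 68]
bipush 13 -> [-7, 68, 13]
dup       -> [-7, 68, 13, 13]
bipush -5 -> [-7, 68, 13, 13, -5]
bipush 2  -> [-7, 68, 13, 13, -5, 2]
imul      -> [-7, 68, 13, 13, -10]
isub      -> [-7, 68, 13, 23]
imul      -> [-7, 68, 299]
bipush -9 -> [-7, 68, 299, -9]
bipush -4 -> [-7, 68, 299, -9, -4]
bipush 8  -> [-7, 68, 299, -9, -4, 8]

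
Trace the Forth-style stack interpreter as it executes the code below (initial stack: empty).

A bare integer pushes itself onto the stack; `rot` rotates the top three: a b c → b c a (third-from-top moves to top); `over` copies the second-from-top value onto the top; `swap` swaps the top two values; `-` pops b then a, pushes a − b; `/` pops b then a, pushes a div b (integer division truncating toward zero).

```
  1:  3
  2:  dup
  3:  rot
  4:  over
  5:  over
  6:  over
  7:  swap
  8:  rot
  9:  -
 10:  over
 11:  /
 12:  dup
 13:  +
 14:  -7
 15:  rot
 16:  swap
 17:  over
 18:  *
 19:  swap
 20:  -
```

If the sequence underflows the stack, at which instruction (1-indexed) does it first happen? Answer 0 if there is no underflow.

3

3    [3]
dup  [3, 3]
rot  — needs 3 operands, stack has 2 → underflow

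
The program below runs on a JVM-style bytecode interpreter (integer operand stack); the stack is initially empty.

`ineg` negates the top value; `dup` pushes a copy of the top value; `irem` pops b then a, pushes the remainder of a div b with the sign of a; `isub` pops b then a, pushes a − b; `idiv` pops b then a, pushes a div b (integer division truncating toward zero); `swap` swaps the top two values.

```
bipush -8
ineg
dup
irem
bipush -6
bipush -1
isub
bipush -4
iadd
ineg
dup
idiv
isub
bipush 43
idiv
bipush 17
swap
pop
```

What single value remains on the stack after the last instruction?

17

bipush -8 → -8
ineg      → 8
dup       → 8 8
irem      → 0
bipush -6 → 0 -6
bipush -1 → 0 -6 -1
isub      → 0 -5
bipush -4 → 0 -5 -4
iadd      → 0 -9
ineg      → 0 9
dup       → 0 9 9
idiv      → 0 1
isub      → -1
bipush 43 → -1 43
idiv      → 0
bipush 17 → 0 17
swap      → 17 0
pop       → 17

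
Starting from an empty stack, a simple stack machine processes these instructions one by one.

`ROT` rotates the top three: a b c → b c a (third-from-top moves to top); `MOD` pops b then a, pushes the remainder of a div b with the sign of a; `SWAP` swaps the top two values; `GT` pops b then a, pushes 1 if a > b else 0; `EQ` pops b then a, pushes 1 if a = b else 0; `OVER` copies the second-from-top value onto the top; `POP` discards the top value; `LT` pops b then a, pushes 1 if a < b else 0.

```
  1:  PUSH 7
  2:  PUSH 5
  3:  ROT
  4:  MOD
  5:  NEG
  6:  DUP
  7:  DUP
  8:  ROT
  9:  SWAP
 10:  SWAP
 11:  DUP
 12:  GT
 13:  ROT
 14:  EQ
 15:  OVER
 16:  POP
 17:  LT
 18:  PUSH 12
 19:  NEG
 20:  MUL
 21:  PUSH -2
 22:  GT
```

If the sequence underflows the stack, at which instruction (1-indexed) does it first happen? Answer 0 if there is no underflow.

PUSH 7 → 7
PUSH 5 → 7 5
ROT  — needs 3 operands, stack has 2 → underflow

3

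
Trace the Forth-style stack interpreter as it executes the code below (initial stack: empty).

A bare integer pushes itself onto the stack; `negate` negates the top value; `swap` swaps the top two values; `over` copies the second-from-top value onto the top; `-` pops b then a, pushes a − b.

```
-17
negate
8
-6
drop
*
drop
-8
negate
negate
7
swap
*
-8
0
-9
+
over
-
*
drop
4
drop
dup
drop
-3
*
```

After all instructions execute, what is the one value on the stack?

168

-17    → -17
negate → 17
8      → 17 8
-6     → 17 8 -6
drop   → 17 8
*      → 136
drop   → (empty)
-8     → -8
negate → 8
negate → -8
7      → -8 7
swap   → 7 -8
*      → -56
-8     → -56 -8
0      → -56 -8 0
-9     → -56 -8 0 -9
+      → -56 -8 -9
over   → -56 -8 -9 -8
-      → -56 -8 -1
*      → -56 8
drop   → -56
4      → -56 4
drop   → -56
dup    → -56 -56
drop   → -56
-3     → -56 -3
*      → 168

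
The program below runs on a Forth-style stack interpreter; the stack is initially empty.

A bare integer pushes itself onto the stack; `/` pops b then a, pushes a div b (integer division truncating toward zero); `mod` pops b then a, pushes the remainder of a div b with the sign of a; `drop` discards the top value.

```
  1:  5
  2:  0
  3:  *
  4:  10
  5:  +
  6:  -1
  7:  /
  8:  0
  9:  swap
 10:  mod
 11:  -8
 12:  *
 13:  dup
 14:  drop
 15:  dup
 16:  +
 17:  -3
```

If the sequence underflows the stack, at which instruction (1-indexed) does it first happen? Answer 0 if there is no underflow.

0

5    : [5]
0    : [5, 0]
*    : [0]
10   : [0, 10]
+    : [10]
-1   : [10, -1]
/    : [-10]
0    : [-10, 0]
swap : [0, -10]
mod  : [0]
-8   : [0, -8]
*    : [0]
dup  : [0, 0]
drop : [0]
dup  : [0, 0]
+    : [0]
-3   : [0, -3]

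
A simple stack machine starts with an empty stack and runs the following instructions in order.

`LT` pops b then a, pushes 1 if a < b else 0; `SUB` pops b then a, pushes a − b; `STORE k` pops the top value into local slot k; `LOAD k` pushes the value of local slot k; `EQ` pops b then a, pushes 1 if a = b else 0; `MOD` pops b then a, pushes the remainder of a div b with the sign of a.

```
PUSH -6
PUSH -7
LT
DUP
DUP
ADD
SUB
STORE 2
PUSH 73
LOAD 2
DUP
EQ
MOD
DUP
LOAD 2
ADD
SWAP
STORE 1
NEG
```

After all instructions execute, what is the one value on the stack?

PUSH -6 : -6
PUSH -7 : -6 -7
LT      : 0
DUP     : 0 0
DUP     : 0 0 0
ADD     : 0 0
SUB     : 0
STORE 2 : (empty)
PUSH 73 : 73
LOAD 2  : 73 0
DUP     : 73 0 0
EQ      : 73 1
MOD     : 0
DUP     : 0 0
LOAD 2  : 0 0 0
ADD     : 0 0
SWAP    : 0 0
STORE 1 : 0
NEG     : 0

0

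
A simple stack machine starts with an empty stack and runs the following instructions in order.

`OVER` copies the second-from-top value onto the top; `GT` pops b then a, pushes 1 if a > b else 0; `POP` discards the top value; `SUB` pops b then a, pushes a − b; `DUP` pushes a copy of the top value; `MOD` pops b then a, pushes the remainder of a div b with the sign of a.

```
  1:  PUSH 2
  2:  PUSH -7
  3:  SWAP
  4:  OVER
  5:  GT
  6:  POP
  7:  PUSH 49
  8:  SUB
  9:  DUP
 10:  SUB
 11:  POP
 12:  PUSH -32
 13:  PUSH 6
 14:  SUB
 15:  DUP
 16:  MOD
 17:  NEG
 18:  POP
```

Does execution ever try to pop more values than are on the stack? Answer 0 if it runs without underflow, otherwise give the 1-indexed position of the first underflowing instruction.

PUSH 2    [2]
PUSH -7   [2, -7]
SWAP      [-7, 2]
OVER      [-7, 2, -7]
GT        [-7, 1]
POP       [-7]
PUSH 49   [-7, 49]
SUB       [-56]
DUP       [-56, -56]
SUB       [0]
POP       []
PUSH -32  [-32]
PUSH 6    [-32, 6]
SUB       [-38]
DUP       [-38, -38]
MOD       [0]
NEG       [0]
POP       []

0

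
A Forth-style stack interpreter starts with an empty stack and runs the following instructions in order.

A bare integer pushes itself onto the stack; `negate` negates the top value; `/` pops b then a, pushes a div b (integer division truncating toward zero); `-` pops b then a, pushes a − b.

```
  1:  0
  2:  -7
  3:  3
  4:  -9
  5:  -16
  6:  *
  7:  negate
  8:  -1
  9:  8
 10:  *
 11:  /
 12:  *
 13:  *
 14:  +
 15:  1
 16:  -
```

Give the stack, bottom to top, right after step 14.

0      -> [0]
-7     -> [0, -7]
3      -> [0, -7, 3]
-9     -> [0, -7, 3, -9]
-16    -> [0, -7, 3, -9, -16]
*      -> [0, -7, 3, 144]
negate -> [0, -7, 3, -144]
-1     -> [0, -7, 3, -144, -1]
8      -> [0, -7, 3, -144, -1, 8]
*      -> [0, -7, 3, -144, -8]
/      -> [0, -7, 3, 18]
*      -> [0, -7, 54]
*      -> [0, -378]
+      -> [-378]

[-378]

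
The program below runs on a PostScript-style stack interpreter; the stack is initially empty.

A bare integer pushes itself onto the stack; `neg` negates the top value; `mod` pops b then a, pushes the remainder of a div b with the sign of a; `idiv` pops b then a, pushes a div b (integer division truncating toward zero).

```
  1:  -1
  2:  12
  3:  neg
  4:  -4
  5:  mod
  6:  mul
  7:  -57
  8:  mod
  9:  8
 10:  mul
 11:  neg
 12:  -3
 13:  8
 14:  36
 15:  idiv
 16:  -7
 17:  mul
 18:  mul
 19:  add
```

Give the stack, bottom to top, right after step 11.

[0]

-1  : -1
12  : -1 12
neg : -1 -12
-4  : -1 -12 -4
mod : -1 0
mul : 0
-57 : 0 -57
mod : 0
8   : 0 8
mul : 0
neg : 0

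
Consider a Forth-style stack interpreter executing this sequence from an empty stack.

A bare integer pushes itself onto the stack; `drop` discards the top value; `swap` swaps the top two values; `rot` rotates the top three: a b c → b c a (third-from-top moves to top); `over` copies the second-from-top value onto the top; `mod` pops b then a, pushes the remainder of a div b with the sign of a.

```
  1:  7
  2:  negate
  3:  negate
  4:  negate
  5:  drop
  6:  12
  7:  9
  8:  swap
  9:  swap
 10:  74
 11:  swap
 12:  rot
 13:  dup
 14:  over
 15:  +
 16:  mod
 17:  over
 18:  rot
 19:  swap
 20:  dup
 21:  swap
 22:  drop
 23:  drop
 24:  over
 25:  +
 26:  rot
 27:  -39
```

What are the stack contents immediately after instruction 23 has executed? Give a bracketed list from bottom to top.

[74, 12, 9]

7      → [7]
negate → [-7]
negate → [7]
negate → [-7]
drop   → []
12     → [12]
9      → [12, 9]
swap   → [9, 12]
swap   → [12, 9]
74     → [12, 9, 74]
swap   → [12, 74, 9]
rot    → [74, 9, 12]
dup    → [74, 9, 12, 12]
over   → [74, 9, 12, 12, 12]
+      → [74, 9, 12, 24]
mod    → [74, 9, 12]
over   → [74, 9, 12, 9]
rot    → [74, 12, 9, 9]
swap   → [74, 12, 9, 9]
dup    → [74, 12, 9, 9, 9]
swap   → [74, 12, 9, 9, 9]
drop   → [74, 12, 9, 9]
drop   → [74, 12, 9]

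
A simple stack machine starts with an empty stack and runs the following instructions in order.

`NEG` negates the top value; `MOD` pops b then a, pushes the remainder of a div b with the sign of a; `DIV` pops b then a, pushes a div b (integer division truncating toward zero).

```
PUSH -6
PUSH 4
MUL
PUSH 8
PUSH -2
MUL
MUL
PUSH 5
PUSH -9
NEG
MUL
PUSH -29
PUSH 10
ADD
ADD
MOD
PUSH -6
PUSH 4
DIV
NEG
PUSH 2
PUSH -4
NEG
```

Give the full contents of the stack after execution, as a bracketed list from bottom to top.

PUSH -6  → [-6]
PUSH 4   → [-6, 4]
MUL      → [-24]
PUSH 8   → [-24, 8]
PUSH -2  → [-24, 8, -2]
MUL      → [-24, -16]
MUL      → [384]
PUSH 5   → [384, 5]
PUSH -9  → [384, 5, -9]
NEG      → [384, 5, 9]
MUL      → [384, 45]
PUSH -29 → [384, 45, -29]
PUSH 10  → [384, 45, -29, 10]
ADD      → [384, 45, -19]
ADD      → [384, 26]
MOD      → [20]
PUSH -6  → [20, -6]
PUSH 4   → [20, -6, 4]
DIV      → [20, -1]
NEG      → [20, 1]
PUSH 2   → [20, 1, 2]
PUSH -4  → [20, 1, 2, -4]
NEG      → [20, 1, 2, 4]

[20, 1, 2, 4]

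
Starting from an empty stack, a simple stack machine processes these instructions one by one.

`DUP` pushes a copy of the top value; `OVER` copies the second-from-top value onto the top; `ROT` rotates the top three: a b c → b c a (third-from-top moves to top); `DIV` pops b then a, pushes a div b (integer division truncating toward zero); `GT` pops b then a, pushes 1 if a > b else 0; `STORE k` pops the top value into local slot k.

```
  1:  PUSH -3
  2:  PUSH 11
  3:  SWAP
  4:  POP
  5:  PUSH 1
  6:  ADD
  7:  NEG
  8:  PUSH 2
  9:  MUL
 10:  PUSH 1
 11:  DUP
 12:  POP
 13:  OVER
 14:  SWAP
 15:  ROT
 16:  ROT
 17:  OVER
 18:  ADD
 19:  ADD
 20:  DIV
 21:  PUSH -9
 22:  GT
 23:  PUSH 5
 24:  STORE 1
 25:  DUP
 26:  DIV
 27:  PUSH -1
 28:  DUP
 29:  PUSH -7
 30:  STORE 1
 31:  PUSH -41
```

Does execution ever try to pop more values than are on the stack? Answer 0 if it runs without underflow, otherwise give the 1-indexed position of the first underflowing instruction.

0

PUSH -3   [-3]
PUSH 11   [-3, 11]
SWAP      [11, -3]
POP       [11]
PUSH 1    [11, 1]
ADD       [12]
NEG       [-12]
PUSH 2    [-12, 2]
MUL       [-24]
PUSH 1    [-24, 1]
DUP       [-24, 1, 1]
POP       [-24, 1]
OVER      [-24, 1, -24]
SWAP      [-24, -24, 1]
ROT       [-24, 1, -24]
ROT       [1, -24, -24]
OVER      [1, -24, -24, -24]
ADD       [1, -24, -48]
ADD       [1, -72]
DIV       [0]
PUSH -9   [0, -9]
GT        [1]
PUSH 5    [1, 5]
STORE 1   [1]
DUP       [1, 1]
DIV       [1]
PUSH -1   [1, -1]
DUP       [1, -1, -1]
PUSH -7   [1, -1, -1, -7]
STORE 1   [1, -1, -1]
PUSH -41  [1, -1, -1, -41]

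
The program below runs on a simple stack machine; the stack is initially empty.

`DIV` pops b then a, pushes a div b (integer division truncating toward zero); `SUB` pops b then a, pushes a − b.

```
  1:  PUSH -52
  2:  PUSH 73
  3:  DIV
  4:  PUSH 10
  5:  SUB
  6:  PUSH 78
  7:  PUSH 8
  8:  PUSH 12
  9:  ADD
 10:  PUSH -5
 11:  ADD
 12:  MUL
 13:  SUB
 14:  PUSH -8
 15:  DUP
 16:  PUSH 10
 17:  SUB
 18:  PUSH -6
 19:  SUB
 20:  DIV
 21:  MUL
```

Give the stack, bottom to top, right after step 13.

[-1180]

PUSH -52 : [-52]
PUSH 73  : [-52, 73]
DIV      : [0]
PUSH 10  : [0, 10]
SUB      : [-10]
PUSH 78  : [-10, 78]
PUSH 8   : [-10, 78, 8]
PUSH 12  : [-10, 78, 8, 12]
ADD      : [-10, 78, 20]
PUSH -5  : [-10, 78, 20, -5]
ADD      : [-10, 78, 15]
MUL      : [-10, 1170]
SUB      : [-1180]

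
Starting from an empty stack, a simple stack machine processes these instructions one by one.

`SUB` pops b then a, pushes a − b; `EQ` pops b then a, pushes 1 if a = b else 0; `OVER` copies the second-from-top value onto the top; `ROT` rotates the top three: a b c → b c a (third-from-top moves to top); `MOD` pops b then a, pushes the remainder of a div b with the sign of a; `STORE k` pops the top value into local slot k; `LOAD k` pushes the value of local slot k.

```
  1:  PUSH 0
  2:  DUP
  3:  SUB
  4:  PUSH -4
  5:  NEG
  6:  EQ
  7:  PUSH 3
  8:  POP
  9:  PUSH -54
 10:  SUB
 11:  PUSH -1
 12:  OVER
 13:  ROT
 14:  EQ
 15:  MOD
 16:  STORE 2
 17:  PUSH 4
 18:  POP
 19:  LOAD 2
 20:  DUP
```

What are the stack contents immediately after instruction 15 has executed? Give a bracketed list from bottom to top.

PUSH 0   → 0
DUP      → 0 0
SUB      → 0
PUSH -4  → 0 -4
NEG      → 0 4
EQ       → 0
PUSH 3   → 0 3
POP      → 0
PUSH -54 → 0 -54
SUB      → 54
PUSH -1  → 54 -1
OVER     → 54 -1 54
ROT      → -1 54 54
EQ       → -1 1
MOD      → 0

[0]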